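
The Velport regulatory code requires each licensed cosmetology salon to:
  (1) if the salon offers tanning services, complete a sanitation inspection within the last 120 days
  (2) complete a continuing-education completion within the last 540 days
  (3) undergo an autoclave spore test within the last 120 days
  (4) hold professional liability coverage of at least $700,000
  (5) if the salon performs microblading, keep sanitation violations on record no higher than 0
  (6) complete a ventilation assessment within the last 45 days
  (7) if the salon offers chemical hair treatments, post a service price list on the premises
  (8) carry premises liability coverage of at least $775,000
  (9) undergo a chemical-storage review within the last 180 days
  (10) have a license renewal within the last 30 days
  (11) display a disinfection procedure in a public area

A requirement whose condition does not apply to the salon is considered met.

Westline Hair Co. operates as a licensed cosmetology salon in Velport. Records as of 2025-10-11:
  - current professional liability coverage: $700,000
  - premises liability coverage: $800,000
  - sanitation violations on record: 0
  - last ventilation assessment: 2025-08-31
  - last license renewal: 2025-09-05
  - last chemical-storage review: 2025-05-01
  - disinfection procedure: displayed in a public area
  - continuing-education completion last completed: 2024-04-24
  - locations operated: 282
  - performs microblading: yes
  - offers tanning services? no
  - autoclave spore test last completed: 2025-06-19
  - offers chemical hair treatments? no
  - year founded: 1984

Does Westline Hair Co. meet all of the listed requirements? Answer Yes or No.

1. condition 'offers tanning services' does not hold → requirement n/a → met
2. continuing-education completion 535 days ago vs limit 540 → met
3. autoclave spore test 114 days ago vs limit 120 → met
4. professional liability coverage $700,000 ≥ $700,000 → met
5. condition 'performs microblading' holds; sanitation violations on record 0 ≤ 0 → met
6. ventilation assessment 41 days ago vs limit 45 → met
7. condition 'offers chemical hair treatments' does not hold → requirement n/a → met
8. premises liability coverage $800,000 ≥ $775,000 → met
9. chemical-storage review 163 days ago vs limit 180 → met
10. license renewal 36 days ago vs limit 30 → not met
11. disinfection procedure present → met
Not met: 10

No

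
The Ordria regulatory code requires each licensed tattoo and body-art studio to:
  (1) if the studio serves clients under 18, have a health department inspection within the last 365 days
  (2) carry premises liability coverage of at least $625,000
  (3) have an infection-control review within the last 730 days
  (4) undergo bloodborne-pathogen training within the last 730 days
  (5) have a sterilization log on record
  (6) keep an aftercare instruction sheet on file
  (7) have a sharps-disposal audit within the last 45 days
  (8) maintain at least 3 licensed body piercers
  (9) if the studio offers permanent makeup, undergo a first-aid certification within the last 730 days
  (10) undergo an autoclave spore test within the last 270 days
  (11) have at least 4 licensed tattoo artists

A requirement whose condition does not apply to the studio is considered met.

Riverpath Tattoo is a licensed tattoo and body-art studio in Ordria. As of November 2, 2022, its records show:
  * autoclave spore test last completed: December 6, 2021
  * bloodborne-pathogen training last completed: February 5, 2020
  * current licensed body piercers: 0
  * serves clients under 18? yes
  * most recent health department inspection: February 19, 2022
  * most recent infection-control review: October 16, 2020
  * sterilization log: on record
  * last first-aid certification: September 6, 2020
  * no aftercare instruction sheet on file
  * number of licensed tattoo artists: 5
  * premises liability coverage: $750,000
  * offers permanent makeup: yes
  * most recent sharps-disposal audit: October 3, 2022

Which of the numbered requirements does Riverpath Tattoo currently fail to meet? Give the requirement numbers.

3, 4, 6, 8, 9, 10

1. condition 'serves clients under 18' holds; health department inspection 256 days ago vs limit 365 → met
2. premises liability coverage $750,000 ≥ $625,000 → met
3. infection-control review 747 days ago vs limit 730 → not met
4. bloodborne-pathogen training 1001 days ago vs limit 730 → not met
5. sterilization log present → met
6. aftercare instruction sheet absent → not met
7. sharps-disposal audit 30 days ago vs limit 45 → met
8. licensed body piercers 0 < 3 → not met
9. condition 'offers permanent makeup' holds; first-aid certification 787 days ago vs limit 730 → not met
10. autoclave spore test 331 days ago vs limit 270 → not met
11. licensed tattoo artists 5 ≥ 4 → met
Not met: 3, 4, 6, 8, 9, 10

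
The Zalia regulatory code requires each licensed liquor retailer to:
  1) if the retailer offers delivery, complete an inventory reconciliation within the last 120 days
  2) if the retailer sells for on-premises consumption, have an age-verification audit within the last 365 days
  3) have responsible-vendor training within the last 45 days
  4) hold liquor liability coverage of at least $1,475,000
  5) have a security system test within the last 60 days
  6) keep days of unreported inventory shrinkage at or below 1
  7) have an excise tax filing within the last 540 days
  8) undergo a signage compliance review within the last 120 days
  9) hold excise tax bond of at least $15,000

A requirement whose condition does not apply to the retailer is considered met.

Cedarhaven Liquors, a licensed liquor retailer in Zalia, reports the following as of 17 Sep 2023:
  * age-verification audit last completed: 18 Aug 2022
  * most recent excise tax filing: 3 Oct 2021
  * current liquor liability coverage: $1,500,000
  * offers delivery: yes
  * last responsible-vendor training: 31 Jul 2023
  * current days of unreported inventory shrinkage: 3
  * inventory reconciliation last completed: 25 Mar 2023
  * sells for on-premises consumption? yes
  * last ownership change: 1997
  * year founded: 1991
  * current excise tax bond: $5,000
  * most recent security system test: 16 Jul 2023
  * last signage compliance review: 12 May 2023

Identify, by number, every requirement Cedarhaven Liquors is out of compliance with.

1, 2, 3, 5, 6, 7, 8, 9

1. condition 'offers delivery' holds; inventory reconciliation 176 days ago vs limit 120 → not met
2. condition 'sells for on-premises consumption' holds; age-verification audit 395 days ago vs limit 365 → not met
3. responsible-vendor training 48 days ago vs limit 45 → not met
4. liquor liability coverage $1,500,000 ≥ $1,475,000 → met
5. security system test 63 days ago vs limit 60 → not met
6. days of unreported inventory shrinkage 3 > 1 → not met
7. excise tax filing 714 days ago vs limit 540 → not met
8. signage compliance review 128 days ago vs limit 120 → not met
9. excise tax bond $5,000 < $15,000 → not met
Not met: 1, 2, 3, 5, 6, 7, 8, 9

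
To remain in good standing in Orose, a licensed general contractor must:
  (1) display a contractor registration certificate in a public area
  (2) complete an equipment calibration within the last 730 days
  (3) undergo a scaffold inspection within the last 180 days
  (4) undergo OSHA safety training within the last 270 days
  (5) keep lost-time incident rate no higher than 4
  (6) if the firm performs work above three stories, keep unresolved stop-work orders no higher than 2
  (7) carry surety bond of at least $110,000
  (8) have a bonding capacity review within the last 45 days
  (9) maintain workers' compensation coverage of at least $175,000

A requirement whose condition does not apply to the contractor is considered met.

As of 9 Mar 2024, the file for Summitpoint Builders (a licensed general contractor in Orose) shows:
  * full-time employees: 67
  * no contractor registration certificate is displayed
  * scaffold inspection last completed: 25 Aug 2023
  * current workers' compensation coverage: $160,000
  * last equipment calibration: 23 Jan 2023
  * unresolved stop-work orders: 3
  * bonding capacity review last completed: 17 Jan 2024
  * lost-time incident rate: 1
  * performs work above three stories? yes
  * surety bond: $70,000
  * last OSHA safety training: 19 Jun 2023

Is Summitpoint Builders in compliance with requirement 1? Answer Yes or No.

No

1. contractor registration certificate absent → not met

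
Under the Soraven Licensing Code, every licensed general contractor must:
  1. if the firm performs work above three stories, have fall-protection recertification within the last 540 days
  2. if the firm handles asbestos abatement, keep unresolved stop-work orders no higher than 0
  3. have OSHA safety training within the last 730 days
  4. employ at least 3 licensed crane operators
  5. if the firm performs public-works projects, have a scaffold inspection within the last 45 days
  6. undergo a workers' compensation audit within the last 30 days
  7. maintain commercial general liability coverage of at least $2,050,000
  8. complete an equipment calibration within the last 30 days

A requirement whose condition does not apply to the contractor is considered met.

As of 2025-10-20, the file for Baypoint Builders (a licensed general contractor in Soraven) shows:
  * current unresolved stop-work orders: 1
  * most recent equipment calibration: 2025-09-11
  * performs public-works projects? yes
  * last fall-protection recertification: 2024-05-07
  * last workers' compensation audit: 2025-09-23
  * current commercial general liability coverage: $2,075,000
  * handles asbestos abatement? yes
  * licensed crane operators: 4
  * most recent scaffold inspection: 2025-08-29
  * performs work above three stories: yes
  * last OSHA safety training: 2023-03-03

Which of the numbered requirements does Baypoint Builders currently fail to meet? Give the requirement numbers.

2, 3, 5, 8

1. condition 'performs work above three stories' holds; fall-protection recertification 531 days ago vs limit 540 → met
2. condition 'handles asbestos abatement' holds; unresolved stop-work orders 1 > 0 → not met
3. OSHA safety training 962 days ago vs limit 730 → not met
4. licensed crane operators 4 ≥ 3 → met
5. condition 'performs public-works projects' holds; scaffold inspection 52 days ago vs limit 45 → not met
6. workers' compensation audit 27 days ago vs limit 30 → met
7. commercial general liability coverage $2,075,000 ≥ $2,050,000 → met
8. equipment calibration 39 days ago vs limit 30 → not met
Not met: 2, 3, 5, 8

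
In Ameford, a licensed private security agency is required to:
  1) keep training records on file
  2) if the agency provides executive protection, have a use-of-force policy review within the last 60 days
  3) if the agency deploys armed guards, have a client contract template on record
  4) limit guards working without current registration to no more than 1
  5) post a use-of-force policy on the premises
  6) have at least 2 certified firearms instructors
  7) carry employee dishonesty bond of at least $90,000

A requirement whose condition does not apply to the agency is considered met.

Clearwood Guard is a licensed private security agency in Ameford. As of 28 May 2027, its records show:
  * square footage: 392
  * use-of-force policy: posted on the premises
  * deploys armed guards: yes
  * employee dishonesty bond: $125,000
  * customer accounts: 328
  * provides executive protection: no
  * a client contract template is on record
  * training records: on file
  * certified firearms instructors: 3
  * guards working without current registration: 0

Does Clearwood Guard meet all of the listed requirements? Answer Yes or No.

Yes

1. training records present → met
2. condition 'provides executive protection' does not hold → requirement n/a → met
3. condition 'deploys armed guards' holds; client contract template present → met
4. guards working without current registration 0 ≤ 1 → met
5. use-of-force policy present → met
6. certified firearms instructors 3 ≥ 2 → met
7. employee dishonesty bond $125,000 ≥ $90,000 → met
All met.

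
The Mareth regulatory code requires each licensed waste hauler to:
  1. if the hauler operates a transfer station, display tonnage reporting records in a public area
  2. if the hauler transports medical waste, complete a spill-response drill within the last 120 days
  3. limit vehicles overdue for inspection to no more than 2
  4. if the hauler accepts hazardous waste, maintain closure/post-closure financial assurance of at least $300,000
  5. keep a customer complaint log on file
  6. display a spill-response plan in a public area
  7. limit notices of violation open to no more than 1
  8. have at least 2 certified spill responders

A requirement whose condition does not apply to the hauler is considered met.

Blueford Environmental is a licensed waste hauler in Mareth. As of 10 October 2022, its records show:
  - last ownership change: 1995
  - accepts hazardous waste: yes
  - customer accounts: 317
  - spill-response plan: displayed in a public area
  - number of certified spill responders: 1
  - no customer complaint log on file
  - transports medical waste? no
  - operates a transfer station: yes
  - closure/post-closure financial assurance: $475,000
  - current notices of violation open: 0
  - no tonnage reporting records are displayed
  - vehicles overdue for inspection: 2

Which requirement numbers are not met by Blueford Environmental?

1, 5, 8

1. condition 'operates a transfer station' holds; tonnage reporting records absent → not met
2. condition 'transports medical waste' does not hold → requirement n/a → met
3. vehicles overdue for inspection 2 ≤ 2 → met
4. condition 'accepts hazardous waste' holds; closure/post-closure financial assurance $475,000 ≥ $300,000 → met
5. customer complaint log absent → not met
6. spill-response plan present → met
7. notices of violation open 0 ≤ 1 → met
8. certified spill responders 1 < 2 → not met
Not met: 1, 5, 8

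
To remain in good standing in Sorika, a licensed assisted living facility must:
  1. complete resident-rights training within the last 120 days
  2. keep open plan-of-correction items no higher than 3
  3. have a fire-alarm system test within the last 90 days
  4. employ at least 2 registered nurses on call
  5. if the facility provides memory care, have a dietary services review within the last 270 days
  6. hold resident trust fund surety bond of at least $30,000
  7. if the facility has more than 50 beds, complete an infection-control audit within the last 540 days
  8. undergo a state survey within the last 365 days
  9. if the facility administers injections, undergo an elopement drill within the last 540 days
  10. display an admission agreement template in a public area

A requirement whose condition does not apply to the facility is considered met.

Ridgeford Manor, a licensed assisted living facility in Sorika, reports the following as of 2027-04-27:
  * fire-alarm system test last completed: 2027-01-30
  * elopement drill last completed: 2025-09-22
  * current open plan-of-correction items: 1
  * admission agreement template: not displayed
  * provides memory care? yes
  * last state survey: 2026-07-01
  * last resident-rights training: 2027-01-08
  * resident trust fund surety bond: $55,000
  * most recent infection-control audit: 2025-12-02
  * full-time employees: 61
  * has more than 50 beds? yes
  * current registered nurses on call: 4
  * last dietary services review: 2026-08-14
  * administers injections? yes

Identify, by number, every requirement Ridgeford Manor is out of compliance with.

9, 10

1. resident-rights training 109 days ago vs limit 120 → met
2. open plan-of-correction items 1 ≤ 3 → met
3. fire-alarm system test 87 days ago vs limit 90 → met
4. registered nurses on call 4 ≥ 2 → met
5. condition 'provides memory care' holds; dietary services review 256 days ago vs limit 270 → met
6. resident trust fund surety bond $55,000 ≥ $30,000 → met
7. condition 'has more than 50 beds' holds; infection-control audit 511 days ago vs limit 540 → met
8. state survey 300 days ago vs limit 365 → met
9. condition 'administers injections' holds; elopement drill 582 days ago vs limit 540 → not met
10. admission agreement template absent → not met
Not met: 9, 10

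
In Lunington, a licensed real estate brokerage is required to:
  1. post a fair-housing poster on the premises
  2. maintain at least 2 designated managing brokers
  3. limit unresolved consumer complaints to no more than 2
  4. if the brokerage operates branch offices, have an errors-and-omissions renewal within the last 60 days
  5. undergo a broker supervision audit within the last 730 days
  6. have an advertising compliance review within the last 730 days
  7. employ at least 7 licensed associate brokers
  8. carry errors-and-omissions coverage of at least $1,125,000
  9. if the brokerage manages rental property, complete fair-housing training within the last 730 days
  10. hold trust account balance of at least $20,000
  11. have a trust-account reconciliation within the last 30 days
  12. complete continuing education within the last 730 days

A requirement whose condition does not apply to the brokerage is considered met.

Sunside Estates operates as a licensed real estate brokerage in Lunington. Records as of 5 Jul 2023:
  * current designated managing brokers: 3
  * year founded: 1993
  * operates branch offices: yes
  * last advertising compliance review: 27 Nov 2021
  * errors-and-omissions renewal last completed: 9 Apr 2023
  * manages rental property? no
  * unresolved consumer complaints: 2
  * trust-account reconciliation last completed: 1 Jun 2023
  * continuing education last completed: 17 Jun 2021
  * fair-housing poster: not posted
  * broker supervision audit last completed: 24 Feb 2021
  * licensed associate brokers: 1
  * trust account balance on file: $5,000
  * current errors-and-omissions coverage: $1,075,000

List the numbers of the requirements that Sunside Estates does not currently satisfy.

1, 4, 5, 7, 8, 10, 11, 12

1. fair-housing poster absent → not met
2. designated managing brokers 3 ≥ 2 → met
3. unresolved consumer complaints 2 ≤ 2 → met
4. condition 'operates branch offices' holds; errors-and-omissions renewal 87 days ago vs limit 60 → not met
5. broker supervision audit 861 days ago vs limit 730 → not met
6. advertising compliance review 585 days ago vs limit 730 → met
7. licensed associate brokers 1 < 7 → not met
8. errors-and-omissions coverage $1,075,000 < $1,125,000 → not met
9. condition 'manages rental property' does not hold → requirement n/a → met
10. trust account balance $5,000 < $20,000 → not met
11. trust-account reconciliation 34 days ago vs limit 30 → not met
12. continuing education 748 days ago vs limit 730 → not met
Not met: 1, 4, 5, 7, 8, 10, 11, 12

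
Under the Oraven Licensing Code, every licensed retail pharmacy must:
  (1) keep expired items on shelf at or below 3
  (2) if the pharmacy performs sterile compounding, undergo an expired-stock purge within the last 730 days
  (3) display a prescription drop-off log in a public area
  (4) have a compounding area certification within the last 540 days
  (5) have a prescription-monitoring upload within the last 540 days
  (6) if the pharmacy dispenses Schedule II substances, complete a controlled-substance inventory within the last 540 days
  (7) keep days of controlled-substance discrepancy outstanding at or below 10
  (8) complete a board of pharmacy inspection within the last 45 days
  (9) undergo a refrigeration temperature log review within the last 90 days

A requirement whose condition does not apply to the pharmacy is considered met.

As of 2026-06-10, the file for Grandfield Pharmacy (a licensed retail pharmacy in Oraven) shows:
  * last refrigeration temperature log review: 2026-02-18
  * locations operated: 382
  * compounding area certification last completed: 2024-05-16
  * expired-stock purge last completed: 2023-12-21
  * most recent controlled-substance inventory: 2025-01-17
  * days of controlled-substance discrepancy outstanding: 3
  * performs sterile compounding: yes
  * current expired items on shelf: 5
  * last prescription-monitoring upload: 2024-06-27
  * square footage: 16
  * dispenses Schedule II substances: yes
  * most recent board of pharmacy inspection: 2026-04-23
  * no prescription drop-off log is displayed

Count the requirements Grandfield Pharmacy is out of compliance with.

7

1. expired items on shelf 5 > 3 → not met
2. condition 'performs sterile compounding' holds; expired-stock purge 902 days ago vs limit 730 → not met
3. prescription drop-off log absent → not met
4. compounding area certification 755 days ago vs limit 540 → not met
5. prescription-monitoring upload 713 days ago vs limit 540 → not met
6. condition 'dispenses Schedule II substances' holds; controlled-substance inventory 509 days ago vs limit 540 → met
7. days of controlled-substance discrepancy outstanding 3 ≤ 10 → met
8. board of pharmacy inspection 48 days ago vs limit 45 → not met
9. refrigeration temperature log review 112 days ago vs limit 90 → not met
Not met: 7 of 9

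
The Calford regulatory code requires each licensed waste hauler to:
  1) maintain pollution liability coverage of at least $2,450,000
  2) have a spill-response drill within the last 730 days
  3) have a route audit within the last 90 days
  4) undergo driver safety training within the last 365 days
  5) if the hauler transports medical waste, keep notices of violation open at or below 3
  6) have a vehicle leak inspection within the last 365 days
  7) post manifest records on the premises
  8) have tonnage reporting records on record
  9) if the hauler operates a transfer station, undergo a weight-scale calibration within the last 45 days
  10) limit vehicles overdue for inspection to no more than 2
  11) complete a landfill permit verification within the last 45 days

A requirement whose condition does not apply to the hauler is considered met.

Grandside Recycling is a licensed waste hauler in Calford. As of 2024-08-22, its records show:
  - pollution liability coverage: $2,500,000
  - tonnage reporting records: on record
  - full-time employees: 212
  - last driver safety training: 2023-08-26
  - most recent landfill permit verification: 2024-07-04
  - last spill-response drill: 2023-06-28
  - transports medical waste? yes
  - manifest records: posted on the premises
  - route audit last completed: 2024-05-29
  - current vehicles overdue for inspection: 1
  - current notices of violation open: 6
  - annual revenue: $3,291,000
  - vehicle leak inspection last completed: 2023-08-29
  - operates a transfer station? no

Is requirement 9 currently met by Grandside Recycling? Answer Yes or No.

Yes

9. condition 'operates a transfer station' does not hold → requirement n/a → met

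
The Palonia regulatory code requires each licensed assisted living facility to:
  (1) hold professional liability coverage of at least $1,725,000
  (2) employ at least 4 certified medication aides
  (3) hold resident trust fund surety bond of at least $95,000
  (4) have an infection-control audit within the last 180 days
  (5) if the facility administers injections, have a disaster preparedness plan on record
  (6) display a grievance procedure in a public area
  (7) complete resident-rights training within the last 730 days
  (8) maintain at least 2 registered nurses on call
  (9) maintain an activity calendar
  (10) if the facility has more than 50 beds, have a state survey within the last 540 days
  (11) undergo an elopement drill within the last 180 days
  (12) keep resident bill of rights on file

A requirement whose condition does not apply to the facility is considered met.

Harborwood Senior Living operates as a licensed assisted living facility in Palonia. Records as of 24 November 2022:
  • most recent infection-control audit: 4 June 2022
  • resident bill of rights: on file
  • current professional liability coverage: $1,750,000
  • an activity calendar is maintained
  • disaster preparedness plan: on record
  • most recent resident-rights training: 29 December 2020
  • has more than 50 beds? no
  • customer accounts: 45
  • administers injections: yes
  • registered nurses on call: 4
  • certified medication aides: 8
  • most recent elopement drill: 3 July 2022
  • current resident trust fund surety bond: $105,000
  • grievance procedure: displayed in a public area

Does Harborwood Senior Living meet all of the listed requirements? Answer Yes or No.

Yes

1. professional liability coverage $1,750,000 ≥ $1,725,000 → met
2. certified medication aides 8 ≥ 4 → met
3. resident trust fund surety bond $105,000 ≥ $95,000 → met
4. infection-control audit 173 days ago vs limit 180 → met
5. condition 'administers injections' holds; disaster preparedness plan present → met
6. grievance procedure present → met
7. resident-rights training 695 days ago vs limit 730 → met
8. registered nurses on call 4 ≥ 2 → met
9. activity calendar present → met
10. condition 'has more than 50 beds' does not hold → requirement n/a → met
11. elopement drill 144 days ago vs limit 180 → met
12. resident bill of rights present → met
All met.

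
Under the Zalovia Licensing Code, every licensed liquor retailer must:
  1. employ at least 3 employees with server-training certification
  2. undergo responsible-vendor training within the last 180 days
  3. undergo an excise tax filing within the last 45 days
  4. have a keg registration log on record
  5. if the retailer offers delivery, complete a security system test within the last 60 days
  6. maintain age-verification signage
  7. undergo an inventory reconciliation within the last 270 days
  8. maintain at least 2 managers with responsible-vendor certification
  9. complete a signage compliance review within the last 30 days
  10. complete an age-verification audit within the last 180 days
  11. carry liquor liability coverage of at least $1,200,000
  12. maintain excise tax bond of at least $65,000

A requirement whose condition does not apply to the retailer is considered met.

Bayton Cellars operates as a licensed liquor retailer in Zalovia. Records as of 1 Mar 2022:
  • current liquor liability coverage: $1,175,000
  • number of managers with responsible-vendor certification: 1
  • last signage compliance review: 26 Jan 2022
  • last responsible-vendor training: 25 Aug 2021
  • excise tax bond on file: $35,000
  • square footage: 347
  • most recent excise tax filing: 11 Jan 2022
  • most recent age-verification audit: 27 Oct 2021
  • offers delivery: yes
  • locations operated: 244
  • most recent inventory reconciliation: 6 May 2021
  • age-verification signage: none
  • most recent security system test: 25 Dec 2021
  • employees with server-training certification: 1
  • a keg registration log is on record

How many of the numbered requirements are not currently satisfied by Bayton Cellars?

10

1. employees with server-training certification 1 < 3 → not met
2. responsible-vendor training 188 days ago vs limit 180 → not met
3. excise tax filing 49 days ago vs limit 45 → not met
4. keg registration log present → met
5. condition 'offers delivery' holds; security system test 66 days ago vs limit 60 → not met
6. age-verification signage absent → not met
7. inventory reconciliation 299 days ago vs limit 270 → not met
8. managers with responsible-vendor certification 1 < 2 → not met
9. signage compliance review 34 days ago vs limit 30 → not met
10. age-verification audit 125 days ago vs limit 180 → met
11. liquor liability coverage $1,175,000 < $1,200,000 → not met
12. excise tax bond $35,000 < $65,000 → not met
Not met: 10 of 12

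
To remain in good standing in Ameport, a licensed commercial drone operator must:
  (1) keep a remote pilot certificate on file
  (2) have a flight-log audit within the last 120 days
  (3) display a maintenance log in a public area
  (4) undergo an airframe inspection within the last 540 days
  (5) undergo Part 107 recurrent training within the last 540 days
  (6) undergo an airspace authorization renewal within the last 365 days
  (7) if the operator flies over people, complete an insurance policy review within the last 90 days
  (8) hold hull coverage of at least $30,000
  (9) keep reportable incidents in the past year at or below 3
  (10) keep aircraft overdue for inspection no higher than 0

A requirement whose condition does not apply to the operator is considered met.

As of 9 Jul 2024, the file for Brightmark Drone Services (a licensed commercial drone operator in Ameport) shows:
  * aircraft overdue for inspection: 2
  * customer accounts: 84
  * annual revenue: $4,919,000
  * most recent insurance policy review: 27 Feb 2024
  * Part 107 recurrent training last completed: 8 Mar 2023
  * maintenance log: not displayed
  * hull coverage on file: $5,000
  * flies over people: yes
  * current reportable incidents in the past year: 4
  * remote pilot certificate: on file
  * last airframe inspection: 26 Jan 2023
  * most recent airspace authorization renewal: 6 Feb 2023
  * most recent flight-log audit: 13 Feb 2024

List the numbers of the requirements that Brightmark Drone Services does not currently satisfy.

2, 3, 6, 7, 8, 9, 10

1. remote pilot certificate present → met
2. flight-log audit 147 days ago vs limit 120 → not met
3. maintenance log absent → not met
4. airframe inspection 530 days ago vs limit 540 → met
5. Part 107 recurrent training 489 days ago vs limit 540 → met
6. airspace authorization renewal 519 days ago vs limit 365 → not met
7. condition 'flies over people' holds; insurance policy review 133 days ago vs limit 90 → not met
8. hull coverage $5,000 < $30,000 → not met
9. reportable incidents in the past year 4 > 3 → not met
10. aircraft overdue for inspection 2 > 0 → not met
Not met: 2, 3, 6, 7, 8, 9, 10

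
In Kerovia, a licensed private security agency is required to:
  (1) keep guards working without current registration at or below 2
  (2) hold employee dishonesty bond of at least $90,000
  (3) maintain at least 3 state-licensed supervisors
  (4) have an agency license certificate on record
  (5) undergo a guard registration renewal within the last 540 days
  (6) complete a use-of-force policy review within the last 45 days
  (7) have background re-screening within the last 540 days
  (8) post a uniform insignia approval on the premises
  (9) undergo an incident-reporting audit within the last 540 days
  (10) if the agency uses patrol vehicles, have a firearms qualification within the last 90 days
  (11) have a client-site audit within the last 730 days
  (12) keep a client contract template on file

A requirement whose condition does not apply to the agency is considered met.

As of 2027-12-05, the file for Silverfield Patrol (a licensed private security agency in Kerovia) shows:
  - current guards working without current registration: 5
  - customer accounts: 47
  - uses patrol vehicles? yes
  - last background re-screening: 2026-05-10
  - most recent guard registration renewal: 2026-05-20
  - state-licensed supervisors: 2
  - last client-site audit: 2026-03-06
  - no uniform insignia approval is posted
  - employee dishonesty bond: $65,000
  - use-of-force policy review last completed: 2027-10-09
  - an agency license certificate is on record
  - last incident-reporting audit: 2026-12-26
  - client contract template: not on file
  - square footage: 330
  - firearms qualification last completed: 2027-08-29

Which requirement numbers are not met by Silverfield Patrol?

1. guards working without current registration 5 > 2 → not met
2. employee dishonesty bond $65,000 < $90,000 → not met
3. state-licensed supervisors 2 < 3 → not met
4. agency license certificate present → met
5. guard registration renewal 564 days ago vs limit 540 → not met
6. use-of-force policy review 57 days ago vs limit 45 → not met
7. background re-screening 574 days ago vs limit 540 → not met
8. uniform insignia approval absent → not met
9. incident-reporting audit 344 days ago vs limit 540 → met
10. condition 'uses patrol vehicles' holds; firearms qualification 98 days ago vs limit 90 → not met
11. client-site audit 639 days ago vs limit 730 → met
12. client contract template absent → not met
Not met: 1, 2, 3, 5, 6, 7, 8, 10, 12

1, 2, 3, 5, 6, 7, 8, 10, 12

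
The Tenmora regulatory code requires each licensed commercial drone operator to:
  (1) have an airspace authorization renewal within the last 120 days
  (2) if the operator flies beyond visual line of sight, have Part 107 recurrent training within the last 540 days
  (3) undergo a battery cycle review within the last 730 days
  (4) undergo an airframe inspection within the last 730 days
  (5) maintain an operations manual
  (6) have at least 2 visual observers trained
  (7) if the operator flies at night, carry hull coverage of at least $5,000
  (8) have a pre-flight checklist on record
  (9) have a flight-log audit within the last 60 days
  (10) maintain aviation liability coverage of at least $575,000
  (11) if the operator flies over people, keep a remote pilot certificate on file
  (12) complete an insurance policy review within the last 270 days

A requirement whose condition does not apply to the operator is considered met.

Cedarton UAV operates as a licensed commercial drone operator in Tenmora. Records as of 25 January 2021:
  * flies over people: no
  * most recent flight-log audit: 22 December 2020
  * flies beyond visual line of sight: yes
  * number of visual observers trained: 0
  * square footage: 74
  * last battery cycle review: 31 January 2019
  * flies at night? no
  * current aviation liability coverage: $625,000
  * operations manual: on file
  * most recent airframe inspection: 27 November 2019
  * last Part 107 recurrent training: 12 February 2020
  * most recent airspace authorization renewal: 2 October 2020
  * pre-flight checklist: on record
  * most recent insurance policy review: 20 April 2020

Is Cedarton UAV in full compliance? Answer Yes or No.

No

1. airspace authorization renewal 115 days ago vs limit 120 → met
2. condition 'flies beyond visual line of sight' holds; Part 107 recurrent training 348 days ago vs limit 540 → met
3. battery cycle review 725 days ago vs limit 730 → met
4. airframe inspection 425 days ago vs limit 730 → met
5. operations manual present → met
6. visual observers trained 0 < 2 → not met
7. condition 'flies at night' does not hold → requirement n/a → met
8. pre-flight checklist present → met
9. flight-log audit 34 days ago vs limit 60 → met
10. aviation liability coverage $625,000 ≥ $575,000 → met
11. condition 'flies over people' does not hold → requirement n/a → met
12. insurance policy review 280 days ago vs limit 270 → not met
Not met: 6, 12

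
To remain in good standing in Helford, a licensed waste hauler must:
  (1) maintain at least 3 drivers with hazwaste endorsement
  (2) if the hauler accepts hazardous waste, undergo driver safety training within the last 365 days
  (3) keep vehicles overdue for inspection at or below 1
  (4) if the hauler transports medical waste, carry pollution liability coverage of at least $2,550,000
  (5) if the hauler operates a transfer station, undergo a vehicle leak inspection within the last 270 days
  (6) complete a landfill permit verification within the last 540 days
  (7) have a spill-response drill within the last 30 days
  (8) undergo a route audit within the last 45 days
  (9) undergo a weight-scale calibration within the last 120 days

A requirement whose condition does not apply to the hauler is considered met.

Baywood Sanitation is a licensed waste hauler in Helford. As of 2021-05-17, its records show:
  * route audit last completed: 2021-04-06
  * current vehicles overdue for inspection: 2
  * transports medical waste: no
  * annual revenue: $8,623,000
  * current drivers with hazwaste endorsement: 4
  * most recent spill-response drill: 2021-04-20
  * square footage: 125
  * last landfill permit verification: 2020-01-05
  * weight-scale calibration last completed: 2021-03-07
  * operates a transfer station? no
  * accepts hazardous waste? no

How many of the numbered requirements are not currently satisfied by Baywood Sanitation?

1

1. drivers with hazwaste endorsement 4 ≥ 3 → met
2. condition 'accepts hazardous waste' does not hold → requirement n/a → met
3. vehicles overdue for inspection 2 > 1 → not met
4. condition 'transports medical waste' does not hold → requirement n/a → met
5. condition 'operates a transfer station' does not hold → requirement n/a → met
6. landfill permit verification 498 days ago vs limit 540 → met
7. spill-response drill 27 days ago vs limit 30 → met
8. route audit 41 days ago vs limit 45 → met
9. weight-scale calibration 71 days ago vs limit 120 → met
Not met: 1 of 9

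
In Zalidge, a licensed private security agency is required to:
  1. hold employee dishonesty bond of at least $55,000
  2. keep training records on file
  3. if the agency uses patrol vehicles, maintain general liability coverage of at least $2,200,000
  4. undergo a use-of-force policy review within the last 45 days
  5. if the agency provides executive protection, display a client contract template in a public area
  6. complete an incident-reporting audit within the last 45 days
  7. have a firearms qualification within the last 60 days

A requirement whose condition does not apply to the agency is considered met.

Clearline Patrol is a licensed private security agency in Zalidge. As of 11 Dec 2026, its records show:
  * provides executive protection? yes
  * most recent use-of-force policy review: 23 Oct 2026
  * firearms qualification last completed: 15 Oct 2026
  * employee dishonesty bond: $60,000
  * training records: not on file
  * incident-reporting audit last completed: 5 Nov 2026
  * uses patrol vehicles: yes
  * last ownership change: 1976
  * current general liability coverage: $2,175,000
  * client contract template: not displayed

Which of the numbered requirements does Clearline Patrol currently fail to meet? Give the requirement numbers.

1. employee dishonesty bond $60,000 ≥ $55,000 → met
2. training records absent → not met
3. condition 'uses patrol vehicles' holds; general liability coverage $2,175,000 < $2,200,000 → not met
4. use-of-force policy review 49 days ago vs limit 45 → not met
5. condition 'provides executive protection' holds; client contract template absent → not met
6. incident-reporting audit 36 days ago vs limit 45 → met
7. firearms qualification 57 days ago vs limit 60 → met
Not met: 2, 3, 4, 5

2, 3, 4, 5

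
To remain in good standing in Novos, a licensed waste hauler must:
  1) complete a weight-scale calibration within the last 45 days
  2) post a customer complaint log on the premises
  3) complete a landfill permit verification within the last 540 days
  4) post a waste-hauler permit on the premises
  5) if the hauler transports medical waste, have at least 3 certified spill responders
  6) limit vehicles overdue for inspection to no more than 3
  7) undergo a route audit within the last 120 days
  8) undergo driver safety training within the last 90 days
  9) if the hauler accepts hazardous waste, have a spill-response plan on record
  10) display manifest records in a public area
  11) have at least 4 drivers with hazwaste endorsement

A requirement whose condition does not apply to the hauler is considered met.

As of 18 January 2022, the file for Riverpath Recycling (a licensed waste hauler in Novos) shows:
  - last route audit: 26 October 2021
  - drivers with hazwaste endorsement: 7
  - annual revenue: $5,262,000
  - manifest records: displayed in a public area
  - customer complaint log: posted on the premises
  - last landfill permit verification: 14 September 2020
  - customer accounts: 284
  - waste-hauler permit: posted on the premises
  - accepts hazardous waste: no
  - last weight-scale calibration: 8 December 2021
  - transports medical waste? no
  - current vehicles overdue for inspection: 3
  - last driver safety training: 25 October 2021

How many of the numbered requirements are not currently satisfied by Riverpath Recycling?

1. weight-scale calibration 41 days ago vs limit 45 → met
2. customer complaint log present → met
3. landfill permit verification 491 days ago vs limit 540 → met
4. waste-hauler permit present → met
5. condition 'transports medical waste' does not hold → requirement n/a → met
6. vehicles overdue for inspection 3 ≤ 3 → met
7. route audit 84 days ago vs limit 120 → met
8. driver safety training 85 days ago vs limit 90 → met
9. condition 'accepts hazardous waste' does not hold → requirement n/a → met
10. manifest records present → met
11. drivers with hazwaste endorsement 7 ≥ 4 → met
Not met: 0 of 11

0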